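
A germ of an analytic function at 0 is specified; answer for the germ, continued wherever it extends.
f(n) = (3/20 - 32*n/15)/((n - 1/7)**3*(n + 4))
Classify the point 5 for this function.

Denominator factors: n + 4 = 9 at n = 5; n - 1/7 = 34/7 at n = 5 — none vanishes.
So the germ continues analytically to 5.

The point is a regular point.


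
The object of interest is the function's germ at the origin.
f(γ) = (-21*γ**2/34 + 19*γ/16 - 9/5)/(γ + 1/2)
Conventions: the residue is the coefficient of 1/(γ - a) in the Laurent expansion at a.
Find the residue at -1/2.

At the order-1 pole -1/2 set g(γ) = (γ - (-1/2))*f(γ) = -21*γ**2/34 + 19*γ/16 - 9/5.
Simple pole: residue = g(a) at a = -1/2, which is -6931/2720.

The residue is -6931/2720.


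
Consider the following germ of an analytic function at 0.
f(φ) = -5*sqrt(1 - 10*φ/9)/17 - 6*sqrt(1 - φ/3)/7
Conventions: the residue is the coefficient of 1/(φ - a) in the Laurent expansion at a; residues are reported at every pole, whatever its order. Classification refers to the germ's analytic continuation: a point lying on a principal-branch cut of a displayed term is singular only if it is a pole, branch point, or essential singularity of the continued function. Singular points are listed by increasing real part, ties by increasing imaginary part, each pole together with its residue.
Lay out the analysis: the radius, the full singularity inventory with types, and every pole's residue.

Branch term (-5/17)*sqrt(1 - φ/(9/10)): its argument vanishes at φ = 9/10, a square-root branch point, modulus 9/10.
Branch term (-6/7)*sqrt(1 - φ/(3)): its argument vanishes at φ = 3, a square-root branch point, modulus 3.
The radius of convergence is the smallest modulus among the singular points: 9/10.
List the singular points by increasing real part (a conjugate pair: the negative imaginary part first).

Radius of convergence at 0: 9/10.
At 9/10: an algebraic (square-root) branch point.
At 3: an algebraic (square-root) branch point.


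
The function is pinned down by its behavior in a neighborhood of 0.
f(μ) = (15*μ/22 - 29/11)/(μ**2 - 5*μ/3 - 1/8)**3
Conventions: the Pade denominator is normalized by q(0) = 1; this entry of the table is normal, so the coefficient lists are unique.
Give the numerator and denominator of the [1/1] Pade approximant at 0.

Taylor coefficients needed (expand at 0): a_0 = 14848/11, a_1 = -597760/11, a_2 = 4458496/3.
Write the denominator as Q(μ) = 1 + q1*μ. Requiring Q*f - P = O(μ^3) with deg P <= 1 kills the coefficients of μ^2..μ^2 in Q*f:
  μ^2: a_2 + q1*a_1 = 0, i.e. 4458496/3 + (-597760/11)*q1 = 0.
Solving this linear system: q1 = 191576/7005.
The numerator is Q*f truncated at degree 1: P0 = a_0 = 14848/11; P1 = a_1 + q1*a_0 = -1342788352/77055.

The Pade approximant has numerator coefficients [14848/11, -1342788352/77055]; denominator coefficients [1, 191576/7005].


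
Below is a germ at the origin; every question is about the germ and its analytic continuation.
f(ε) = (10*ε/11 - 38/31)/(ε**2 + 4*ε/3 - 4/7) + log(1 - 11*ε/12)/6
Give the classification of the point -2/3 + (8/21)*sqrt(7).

The point is a pole of order 1.

The denominator factor ε**2 + 4*ε/3 - 4/7 vanishes at -2/3 + (8/21)*sqrt(7) and appears to the power 1; the numerator there equals -1874/1023 + (80/231)*sqrt(7), nonzero, and no other factor vanishes.
The branch terms are analytic at this point.
Hence a pole whose order is the multiplicity, 1.


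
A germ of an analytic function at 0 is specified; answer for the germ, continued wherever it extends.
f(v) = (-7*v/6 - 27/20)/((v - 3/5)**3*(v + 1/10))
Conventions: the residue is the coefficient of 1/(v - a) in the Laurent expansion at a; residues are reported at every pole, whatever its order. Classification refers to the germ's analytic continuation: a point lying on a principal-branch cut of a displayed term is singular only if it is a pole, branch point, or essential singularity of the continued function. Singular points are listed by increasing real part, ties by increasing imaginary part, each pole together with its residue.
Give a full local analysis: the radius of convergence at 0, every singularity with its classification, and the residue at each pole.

Radius of convergence at 0: 1/10.
At -1/10: a pole of order 1; residue 3700/1029.
At 3/5: a pole of order 3; residue -3700/1029.

Denominator factor (v + 1/10): pole of order 1 at -1/10, modulus 1/10.
Denominator factor (v - 3/5)^3: pole of order 3 at 3/5, modulus 3/5.
The radius of convergence is the smallest modulus among the singular points: 1/10.
At the order-1 pole -1/10 set g(v) = (v - (-1/10))*f(v) = (-7*v/6 - 27/20)/(v - 3/5)**3.
Simple pole: residue = g(a) at a = -1/10, which is 3700/1029.
At the order-3 pole 3/5 set g(v) = (v - (3/5))^3*f(v) = (-7*v/6 - 27/20)/(v + 1/10).
Order-3 pole: residue = g''(a)/2; g''(3/5) = -7400/1029, so the residue is -3700/1029.
List the singular points by increasing real part (a conjugate pair: the negative imaginary part first).


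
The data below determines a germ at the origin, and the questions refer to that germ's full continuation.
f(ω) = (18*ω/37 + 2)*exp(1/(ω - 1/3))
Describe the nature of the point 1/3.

The exponent 1/(ω - (1/3)) has a pole at 1/3, so exp(1/(ω - (1/3))) takes every nonzero value near it: an essential singularity (not a pole of any order).

The point is an essential singularity.


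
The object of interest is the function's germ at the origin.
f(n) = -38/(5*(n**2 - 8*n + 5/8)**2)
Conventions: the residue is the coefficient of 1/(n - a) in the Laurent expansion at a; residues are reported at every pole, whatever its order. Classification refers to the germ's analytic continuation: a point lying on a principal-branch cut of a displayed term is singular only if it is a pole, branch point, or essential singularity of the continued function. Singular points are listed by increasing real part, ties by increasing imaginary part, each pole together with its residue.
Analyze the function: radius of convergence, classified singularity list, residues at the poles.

Denominator factor (n**2 - 8*n + 5/8)^2: discriminant 123/2, real irrational roots 4 + (1/4)*sqrt(246) and 4 - (1/4)*sqrt(246); poles of order 2, moduli 4 + (1/4)*sqrt(246) and 4 - (1/4)*sqrt(246).
The radius of convergence is the smallest modulus among the singular points: 4 - (1/4)*sqrt(246).
The factor n**2 - 8*n + 5/8 splits as (n - a)(n - a') with a = 4 - (1/4)*sqrt(246), a' = 4 + (1/4)*sqrt(246). At the order-2 pole a set g(n) = (n - a)^2*f(n) = [-38/5] / (n - a')^2.
Order-2 pole: residue = g'(a); g'(4 - (1/4)*sqrt(246)) = -(152/75645)*sqrt(246), so the residue is -(152/75645)*sqrt(246).
The factor n**2 - 8*n + 5/8 splits as (n - a)(n - a') with a = 4 + (1/4)*sqrt(246), a' = 4 - (1/4)*sqrt(246). At the order-2 pole a set g(n) = (n - a)^2*f(n) = [-38/5] / (n - a')^2.
Order-2 pole: residue = g'(a); g'(4 + (1/4)*sqrt(246)) = (152/75645)*sqrt(246), so the residue is (152/75645)*sqrt(246).
List the singular points by increasing real part (a conjugate pair: the negative imaginary part first).

Radius of convergence at 0: 4 - (1/4)*sqrt(246).
At 4 - (1/4)*sqrt(246): a pole of order 2; residue -(152/75645)*sqrt(246).
At 4 + (1/4)*sqrt(246): a pole of order 2; residue (152/75645)*sqrt(246).


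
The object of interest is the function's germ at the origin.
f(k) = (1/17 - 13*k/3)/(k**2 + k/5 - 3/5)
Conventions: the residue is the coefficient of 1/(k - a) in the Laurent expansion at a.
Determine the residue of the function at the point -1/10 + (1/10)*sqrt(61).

The residue is -13/6 + (251/6222)*sqrt(61).

The factor k**2 + k/5 - 3/5 splits as (k - a)(k - a') with a = -1/10 + (1/10)*sqrt(61), a' = -1/10 - (1/10)*sqrt(61). At the order-1 pole a set g(k) = (k - a)*f(k) = [1/17 - 13*k/3] / (k - a').
Simple pole: residue = g(a) at a = -1/10 + (1/10)*sqrt(61), which is -13/6 + (251/6222)*sqrt(61).


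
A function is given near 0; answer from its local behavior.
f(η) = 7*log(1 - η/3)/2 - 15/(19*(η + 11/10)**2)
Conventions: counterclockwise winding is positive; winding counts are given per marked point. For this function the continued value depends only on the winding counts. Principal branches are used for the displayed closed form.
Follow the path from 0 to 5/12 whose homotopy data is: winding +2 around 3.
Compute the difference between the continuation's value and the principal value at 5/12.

Continued minus principal equals (14)*pi*i.

The rational part is single-valued and drops out of the difference; each branch term changes only by its own monodromy.
(7/2)*log(1 - η/(3)): each positive loop around 3 adds 2*pi*i to the log, so winding +2 contributes (7/2)*(2)*2*pi*i = (14)*pi*i.
Summing the contributions at η = 5/12 gives (14)*pi*i.


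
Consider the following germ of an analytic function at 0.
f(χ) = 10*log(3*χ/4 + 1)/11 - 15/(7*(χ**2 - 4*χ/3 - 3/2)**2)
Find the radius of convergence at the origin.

The radius of convergence is -2/3 + (1/6)*sqrt(70).

Denominator factor (χ**2 - 4*χ/3 - 3/2)^2: discriminant 70/9, real irrational roots 2/3 + (1/6)*sqrt(70) and 2/3 - (1/6)*sqrt(70); poles of order 2, moduli 2/3 + (1/6)*sqrt(70) and -2/3 + (1/6)*sqrt(70).
Branch term (10/11)*log(1 - χ/(-4/3)): its argument vanishes at χ = -4/3, a logarithmic branch point, modulus 4/3.
The radius of convergence is the smallest modulus among the singular points: -2/3 + (1/6)*sqrt(70).


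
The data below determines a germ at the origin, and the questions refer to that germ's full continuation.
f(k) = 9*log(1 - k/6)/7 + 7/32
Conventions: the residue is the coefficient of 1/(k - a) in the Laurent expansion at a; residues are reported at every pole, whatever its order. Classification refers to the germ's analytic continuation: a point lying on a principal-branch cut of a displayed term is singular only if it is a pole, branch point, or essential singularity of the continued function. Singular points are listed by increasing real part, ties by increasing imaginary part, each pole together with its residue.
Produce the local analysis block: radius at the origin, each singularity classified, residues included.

Branch term (9/7)*log(1 - k/(6)): its argument vanishes at k = 6, a logarithmic branch point, modulus 6.
The radius of convergence is the smallest modulus among the singular points: 6.

Radius of convergence at 0: 6.
At 6: a logarithmic branch point.


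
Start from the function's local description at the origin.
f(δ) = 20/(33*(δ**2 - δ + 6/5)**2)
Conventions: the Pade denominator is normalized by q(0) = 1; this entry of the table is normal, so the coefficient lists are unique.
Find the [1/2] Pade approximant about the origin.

The Pade approximant has numerator coefficients [125/297, 1250/5049]; denominator coefficients [1, -55/51, 845/612].

Taylor coefficients needed (expand at 0): a_0 = 125/297, a_1 = 625/891, a_2 = 625/3564, a_3 = -6250/8019.
Write the denominator as Q(δ) = 1 + q1*δ + q2*δ^2. Requiring Q*f - P = O(δ^4) with deg P <= 1 kills the coefficients of δ^2..δ^3 in Q*f:
  δ^2: a_2 + q1*a_1 + q2*a_0 = 0, i.e. 625/3564 + (625/891)*q1 + (125/297)*q2 = 0.
  δ^3: a_3 + q1*a_2 + q2*a_1 = 0, i.e. -6250/8019 + (625/3564)*q1 + (625/891)*q2 = 0.
Solving this linear system: q1 = -55/51, q2 = 845/612.
The numerator is Q*f truncated at degree 1: P0 = a_0 = 125/297; P1 = a_1 + q1*a_0 = 1250/5049.


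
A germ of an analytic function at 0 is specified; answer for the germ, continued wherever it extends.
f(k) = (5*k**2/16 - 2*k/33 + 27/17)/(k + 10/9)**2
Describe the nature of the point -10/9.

The point is a pole of order 2.

The denominator factor k + 10/9 vanishes at -10/9 and appears to the power 2; the numerator there equals 123683/60588, nonzero, and no other factor vanishes.
Hence a pole whose order is the multiplicity, 2.


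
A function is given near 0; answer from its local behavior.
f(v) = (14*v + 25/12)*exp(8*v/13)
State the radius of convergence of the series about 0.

The factor exp(8*v/13) is entire and contributes no finite singular point.
The polynomial part has no poles.
No finite singular points: the Taylor series at 0 converges everywhere.

The radius of convergence is infinite.


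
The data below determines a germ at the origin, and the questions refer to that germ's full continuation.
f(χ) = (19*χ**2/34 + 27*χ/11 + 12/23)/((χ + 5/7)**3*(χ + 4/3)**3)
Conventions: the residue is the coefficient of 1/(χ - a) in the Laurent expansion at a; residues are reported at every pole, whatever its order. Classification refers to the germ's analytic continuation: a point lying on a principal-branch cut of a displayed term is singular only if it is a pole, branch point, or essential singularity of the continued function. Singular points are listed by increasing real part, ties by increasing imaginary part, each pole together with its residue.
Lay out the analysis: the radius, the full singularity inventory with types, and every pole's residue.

Radius of convergence at 0: 5/7.
At -4/3: a pole of order 3; residue 300024495855/3193862386.
At -5/7: a pole of order 3; residue -300024495855/3193862386.

Denominator factor (χ + 5/7)^3: pole of order 3 at -5/7, modulus 5/7.
Denominator factor (χ + 4/3)^3: pole of order 3 at -4/3, modulus 4/3.
The radius of convergence is the smallest modulus among the singular points: 5/7.
At the order-3 pole -4/3 set g(χ) = (χ - (-4/3))^3*f(χ) = (19*χ**2/34 + 27*χ/11 + 12/23)/(χ + 5/7)**3.
Order-3 pole: residue = g''(a)/2; g''(-4/3) = 300024495855/1596931193, so the residue is 300024495855/3193862386.
At the order-3 pole -5/7 set g(χ) = (χ - (-5/7))^3*f(χ) = (19*χ**2/34 + 27*χ/11 + 12/23)/(χ + 4/3)**3.
Order-3 pole: residue = g''(a)/2; g''(-5/7) = -300024495855/1596931193, so the residue is -300024495855/3193862386.
List the singular points by increasing real part (a conjugate pair: the negative imaginary part first).


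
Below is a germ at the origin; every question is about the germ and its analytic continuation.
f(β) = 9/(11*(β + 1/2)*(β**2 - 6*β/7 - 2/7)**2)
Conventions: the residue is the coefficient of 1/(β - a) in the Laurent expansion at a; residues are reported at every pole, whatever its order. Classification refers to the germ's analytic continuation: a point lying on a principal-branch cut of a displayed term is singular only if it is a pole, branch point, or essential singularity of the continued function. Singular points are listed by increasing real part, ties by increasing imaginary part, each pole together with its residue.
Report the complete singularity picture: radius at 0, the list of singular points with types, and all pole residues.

Radius of convergence at 0: -3/7 + (1/7)*sqrt(23).
At -1/2: a pole of order 1; residue 7056/1331.
At 3/7 - (1/7)*sqrt(23): a pole of order 2; residue -3528/1331 - (613431/1408198)*sqrt(23).
At 3/7 + (1/7)*sqrt(23): a pole of order 2; residue -3528/1331 + (613431/1408198)*sqrt(23).


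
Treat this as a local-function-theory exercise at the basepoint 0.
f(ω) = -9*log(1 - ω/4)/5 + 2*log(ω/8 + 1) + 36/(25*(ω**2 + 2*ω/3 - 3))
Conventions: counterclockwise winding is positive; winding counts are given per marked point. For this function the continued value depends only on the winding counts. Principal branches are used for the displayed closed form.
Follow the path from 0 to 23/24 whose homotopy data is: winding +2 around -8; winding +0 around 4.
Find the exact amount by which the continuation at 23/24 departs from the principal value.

Continued minus principal equals (8)*pi*i.

The rational part is single-valued and drops out of the difference; each branch term changes only by its own monodromy.
(-9/5)*log(1 - ω/(4)): winding 0 around 4, so this term returns to its principal value, contribution 0.
(2)*log(1 - ω/(-8)): each positive loop around -8 adds 2*pi*i to the log, so winding +2 contributes (2)*(2)*2*pi*i = (8)*pi*i.
Summing the contributions at ω = 23/24 gives (8)*pi*i.


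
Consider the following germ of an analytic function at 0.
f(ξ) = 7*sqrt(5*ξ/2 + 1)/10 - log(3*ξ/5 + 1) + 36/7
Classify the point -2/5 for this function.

The point is an algebraic (square-root) branch point.

The term (7/10)*sqrt(1 - ξ/(-2/5)) has argument 1 - -2/5/(-2/5) = 0 at -2/5: a square-root (algebraic, two-sheeted) branch point; the remaining terms are analytic or single-valued there.


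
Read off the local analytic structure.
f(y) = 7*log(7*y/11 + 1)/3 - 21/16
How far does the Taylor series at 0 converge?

Branch term (7/3)*log(1 - y/(-11/7)): its argument vanishes at y = -11/7, a logarithmic branch point, modulus 11/7.
The radius of convergence is the smallest modulus among the singular points: 11/7.

The radius of convergence is 11/7.


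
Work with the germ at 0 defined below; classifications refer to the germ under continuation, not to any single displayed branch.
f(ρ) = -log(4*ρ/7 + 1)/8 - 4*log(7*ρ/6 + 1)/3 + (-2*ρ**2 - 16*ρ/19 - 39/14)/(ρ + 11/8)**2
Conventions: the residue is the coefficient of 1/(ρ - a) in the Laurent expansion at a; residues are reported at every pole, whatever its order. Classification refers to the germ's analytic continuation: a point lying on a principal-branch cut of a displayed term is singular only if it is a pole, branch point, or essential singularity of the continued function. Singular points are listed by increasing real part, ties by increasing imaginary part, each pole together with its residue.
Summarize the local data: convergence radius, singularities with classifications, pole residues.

Denominator factor (ρ + 11/8)^2: pole of order 2 at -11/8, modulus 11/8.
Branch term (-4/3)*log(1 - ρ/(-6/7)): its argument vanishes at ρ = -6/7, a logarithmic branch point, modulus 6/7.
Branch term (-1/8)*log(1 - ρ/(-7/4)): its argument vanishes at ρ = -7/4, a logarithmic branch point, modulus 7/4.
The radius of convergence is the smallest modulus among the singular points: 6/7.
The branch terms are analytic at -11/8 and contribute nothing to the residue; only the rational part matters.
At the order-2 pole -11/8 set g(ρ) = (ρ - (-11/8))^2*(rational part) = -2*ρ**2 - 16*ρ/19 - 39/14.
Order-2 pole: residue = g'(a); g'(-11/8) = 177/38, so the residue is 177/38.
List the singular points by increasing real part (a conjugate pair: the negative imaginary part first).

Radius of convergence at 0: 6/7.
At -7/4: a logarithmic branch point.
At -11/8: a pole of order 2; residue 177/38.
At -6/7: a logarithmic branch point.


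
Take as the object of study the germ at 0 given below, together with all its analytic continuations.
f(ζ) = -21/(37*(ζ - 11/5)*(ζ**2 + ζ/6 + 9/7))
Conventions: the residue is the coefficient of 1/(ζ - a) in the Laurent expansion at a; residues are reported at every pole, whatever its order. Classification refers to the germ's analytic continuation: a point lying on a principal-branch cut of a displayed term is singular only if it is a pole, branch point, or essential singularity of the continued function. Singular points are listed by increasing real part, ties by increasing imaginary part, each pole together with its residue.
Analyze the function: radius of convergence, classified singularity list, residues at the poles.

Radius of convergence at 0: (3/7)*sqrt(7).
At (-1/12) - ((1/84)*sqrt(9023))*i: a pole of order 1; residue (11025/252229) + ((302085/325123181)*sqrt(9023))*i.
At (-1/12) + ((1/84)*sqrt(9023))*i: a pole of order 1; residue (11025/252229) - ((302085/325123181)*sqrt(9023))*i.
At 11/5: a pole of order 1; residue -22050/252229.

Denominator factor (ζ - 11/5): pole of order 1 at 11/5, modulus 11/5.
Denominator factor (ζ**2 + ζ/6 + 9/7): discriminant -1289/252, complex-conjugate roots (-1/12) + ((1/84)*sqrt(9023))*i and (-1/12) - ((1/84)*sqrt(9023))*i; poles of order 1, moduli (3/7)*sqrt(7) and (3/7)*sqrt(7).
The radius of convergence is the smallest modulus among the singular points: (3/7)*sqrt(7).
The factor ζ**2 + ζ/6 + 9/7 splits as (ζ - a)(ζ - a') with a = (-1/12) - ((1/84)*sqrt(9023))*i, a' = (-1/12) + ((1/84)*sqrt(9023))*i. At the order-1 pole a set g(ζ) = (ζ - a)*f(ζ) = [-21/(37*(ζ - 11/5))] / (ζ - a').
Simple pole: residue = g(a) at a = (-1/12) - ((1/84)*sqrt(9023))*i, which is (11025/252229) + ((302085/325123181)*sqrt(9023))*i.
The factor ζ**2 + ζ/6 + 9/7 splits as (ζ - a)(ζ - a') with a = (-1/12) + ((1/84)*sqrt(9023))*i, a' = (-1/12) - ((1/84)*sqrt(9023))*i. At the order-1 pole a set g(ζ) = (ζ - a)*f(ζ) = [-21/(37*(ζ - 11/5))] / (ζ - a').
Simple pole: residue = g(a) at a = (-1/12) + ((1/84)*sqrt(9023))*i, which is (11025/252229) - ((302085/325123181)*sqrt(9023))*i.
At the order-1 pole 11/5 set g(ζ) = (ζ - (11/5))*f(ζ) = -21/(37*(ζ**2 + ζ/6 + 9/7)).
Simple pole: residue = g(a) at a = 11/5, which is -22050/252229.
List the singular points by increasing real part (a conjugate pair: the negative imaginary part first).


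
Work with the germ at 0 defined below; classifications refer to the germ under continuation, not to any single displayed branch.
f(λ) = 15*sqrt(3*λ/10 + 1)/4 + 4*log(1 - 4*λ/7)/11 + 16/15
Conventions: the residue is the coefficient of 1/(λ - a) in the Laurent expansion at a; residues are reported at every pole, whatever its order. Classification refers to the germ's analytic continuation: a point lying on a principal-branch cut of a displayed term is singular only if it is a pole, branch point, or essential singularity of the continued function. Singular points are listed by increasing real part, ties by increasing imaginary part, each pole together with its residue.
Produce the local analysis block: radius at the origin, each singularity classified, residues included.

Branch term (15/4)*sqrt(1 - λ/(-10/3)): its argument vanishes at λ = -10/3, a square-root branch point, modulus 10/3.
Branch term (4/11)*log(1 - λ/(7/4)): its argument vanishes at λ = 7/4, a logarithmic branch point, modulus 7/4.
The radius of convergence is the smallest modulus among the singular points: 7/4.
List the singular points by increasing real part (a conjugate pair: the negative imaginary part first).

Radius of convergence at 0: 7/4.
At -10/3: an algebraic (square-root) branch point.
At 7/4: a logarithmic branch point.


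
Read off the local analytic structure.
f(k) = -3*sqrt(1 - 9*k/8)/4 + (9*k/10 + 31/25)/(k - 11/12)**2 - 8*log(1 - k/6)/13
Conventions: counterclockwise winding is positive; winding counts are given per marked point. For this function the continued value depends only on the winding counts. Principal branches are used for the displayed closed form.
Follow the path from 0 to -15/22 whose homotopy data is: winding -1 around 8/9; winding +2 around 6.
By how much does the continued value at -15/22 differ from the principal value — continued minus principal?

Continued minus principal equals ((3/88)*sqrt(3421)) - ((32/13)*pi)*i.

The rational part is single-valued and drops out of the difference; each branch term changes only by its own monodromy.
(-3/4)*sqrt(1 - k/(8/9)): winding -1 is odd, the square root flips sign, contributing -2*(-3/4)*sqrt(1 - (-15/22)/(8/9)) = -2*(-3/4)*sqrt(311/176) = (3/88)*sqrt(3421).
(-8/13)*log(1 - k/(6)): each positive loop around 6 adds 2*pi*i to the log, so winding +2 contributes (-8/13)*(2)*2*pi*i = -(32/13)*pi*i.
Summing the contributions at k = -15/22 gives ((3/88)*sqrt(3421)) - ((32/13)*pi)*i.


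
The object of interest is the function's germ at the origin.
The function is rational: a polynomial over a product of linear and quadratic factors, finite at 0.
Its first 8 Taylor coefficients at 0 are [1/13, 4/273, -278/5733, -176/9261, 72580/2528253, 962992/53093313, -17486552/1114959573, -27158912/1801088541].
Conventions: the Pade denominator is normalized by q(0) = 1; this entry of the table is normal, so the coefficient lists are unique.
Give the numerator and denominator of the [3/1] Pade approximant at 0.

Taylor coefficients needed (read off): a_0 = 1/13, a_1 = 4/273, a_2 = -278/5733, a_3 = -176/9261, a_4 = 72580/2528253.
Write the denominator as Q(ζ) = 1 + q1*ζ. Requiring Q*f - P = O(ζ^5) with deg P <= 3 kills the coefficients of ζ^4..ζ^4 in Q*f:
  ζ^4: a_4 + q1*a_3 = 0, i.e. 72580/2528253 + (-176/9261)*q1 = 0.
Solving this linear system: q1 = 18145/12012.
The numerator is Q*f truncated at degree 3: P0 = a_0 = 1/13; P1 = a_1 + q1*a_0 = 973/7436; P2 = a_2 + q1*a_1 = -49/1859; P3 = a_3 + q1*a_2 = -343/3718.

The Pade approximant has numerator coefficients [1/13, 973/7436, -49/1859, -343/3718]; denominator coefficients [1, 18145/12012].


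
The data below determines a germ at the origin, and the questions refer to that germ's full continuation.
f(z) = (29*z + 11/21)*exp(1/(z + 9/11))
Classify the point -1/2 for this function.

The point is a regular point.

There is no denominator, hence no pole anywhere.
The essential point of exp(1/(z - (-9/11))) is -9/11, not -1/2.
So the germ continues analytically to -1/2.


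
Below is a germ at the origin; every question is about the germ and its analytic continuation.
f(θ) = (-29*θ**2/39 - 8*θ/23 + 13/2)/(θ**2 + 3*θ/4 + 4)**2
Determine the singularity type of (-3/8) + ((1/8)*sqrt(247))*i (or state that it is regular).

The denominator factor θ**2 + 3*θ/4 + 4 vanishes at (-3/8) + ((1/8)*sqrt(247))*i and appears to the power 2; the numerator there equals (269693/28704) + ((251/9568)*sqrt(247))*i, nonzero, and no other factor vanishes.
Hence a pole whose order is the multiplicity, 2.

The point is a pole of order 2.


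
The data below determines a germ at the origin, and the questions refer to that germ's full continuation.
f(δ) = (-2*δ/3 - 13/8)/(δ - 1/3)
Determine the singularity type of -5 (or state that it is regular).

The point is a regular point.

Denominator factors: δ - 1/3 = -16/3 at δ = -5 — none vanishes.
So the germ continues analytically to -5.


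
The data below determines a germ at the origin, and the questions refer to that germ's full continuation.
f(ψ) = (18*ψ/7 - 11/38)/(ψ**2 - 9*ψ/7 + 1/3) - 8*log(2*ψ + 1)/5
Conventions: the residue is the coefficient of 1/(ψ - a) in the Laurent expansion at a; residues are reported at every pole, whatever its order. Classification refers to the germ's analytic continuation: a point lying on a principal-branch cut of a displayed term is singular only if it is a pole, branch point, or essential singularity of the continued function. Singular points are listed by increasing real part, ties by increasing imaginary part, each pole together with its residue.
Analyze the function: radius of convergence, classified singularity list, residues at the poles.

Radius of convergence at 0: 9/14 - (1/42)*sqrt(141).
At -1/2: a logarithmic branch point.
At 9/14 - (1/42)*sqrt(141): a pole of order 1; residue 9/7 - (2539/12502)*sqrt(141).
At 9/14 + (1/42)*sqrt(141): a pole of order 1; residue 9/7 + (2539/12502)*sqrt(141).

Denominator factor (ψ**2 - 9*ψ/7 + 1/3): discriminant 47/147, real irrational roots 9/14 + (1/42)*sqrt(141) and 9/14 - (1/42)*sqrt(141); poles of order 1, moduli 9/14 + (1/42)*sqrt(141) and 9/14 - (1/42)*sqrt(141).
Branch term (-8/5)*log(1 - ψ/(-1/2)): its argument vanishes at ψ = -1/2, a logarithmic branch point, modulus 1/2.
The radius of convergence is the smallest modulus among the singular points: 9/14 - (1/42)*sqrt(141).
The branch term is analytic at 9/14 - (1/42)*sqrt(141) and contributes nothing to the residue; only the rational part matters.
The factor ψ**2 - 9*ψ/7 + 1/3 splits as (ψ - a)(ψ - a') with a = 9/14 - (1/42)*sqrt(141), a' = 9/14 + (1/42)*sqrt(141). At the order-1 pole a set g(ψ) = (ψ - a)*(rational part) = [18*ψ/7 - 11/38] / (ψ - a').
Simple pole: residue = g(a) at a = 9/14 - (1/42)*sqrt(141), which is 9/7 - (2539/12502)*sqrt(141).
The branch term is analytic at 9/14 + (1/42)*sqrt(141) and contributes nothing to the residue; only the rational part matters.
The factor ψ**2 - 9*ψ/7 + 1/3 splits as (ψ - a)(ψ - a') with a = 9/14 + (1/42)*sqrt(141), a' = 9/14 - (1/42)*sqrt(141). At the order-1 pole a set g(ψ) = (ψ - a)*(rational part) = [18*ψ/7 - 11/38] / (ψ - a').
Simple pole: residue = g(a) at a = 9/14 + (1/42)*sqrt(141), which is 9/7 + (2539/12502)*sqrt(141).
List the singular points by increasing real part (a conjugate pair: the negative imaginary part first).


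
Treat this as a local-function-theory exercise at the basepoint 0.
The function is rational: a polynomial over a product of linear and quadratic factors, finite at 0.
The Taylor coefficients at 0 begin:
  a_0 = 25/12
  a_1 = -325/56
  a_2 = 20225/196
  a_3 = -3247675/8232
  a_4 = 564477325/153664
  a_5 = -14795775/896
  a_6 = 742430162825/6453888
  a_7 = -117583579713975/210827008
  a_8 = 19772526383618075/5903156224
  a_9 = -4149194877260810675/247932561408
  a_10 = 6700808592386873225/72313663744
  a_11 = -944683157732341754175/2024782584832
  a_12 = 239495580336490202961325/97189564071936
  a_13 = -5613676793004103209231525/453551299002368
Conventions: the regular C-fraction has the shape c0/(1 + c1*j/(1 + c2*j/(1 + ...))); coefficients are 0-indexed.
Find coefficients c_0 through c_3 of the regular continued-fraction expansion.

Taylor coefficients (read off): a_0 = 25/12, a_1 = -325/56, a_2 = 20225/196, a_3 = -3247675/8232.
c0 = a_0 = 25/12. Peel one level at a time: if S = 1 + c*j/S' with S'(0) = 1, then c is the j-coefficient of S and S' = c*j/(S - 1).
S_1 = c0/f = 1 + (39/14)*j + (-8187/196)*j^2 + ...; c1 = 39/14.
S_2 = c1*j/(S_1 - 1) = 1 + (2729/182)*j + (6164981/24843)*j^2 + ...; c2 = 2729/182.
S_3 = c2*j/(S_2 - 1) = 1 + (-12329962/745017)*j + ...; c3 = -12329962/745017.

The regular C-fraction coefficients are [25/12, 39/14, 2729/182, -12329962/745017].


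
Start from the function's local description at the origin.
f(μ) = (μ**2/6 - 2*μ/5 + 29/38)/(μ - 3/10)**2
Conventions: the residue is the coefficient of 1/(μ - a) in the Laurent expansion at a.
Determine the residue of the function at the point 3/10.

At the order-2 pole 3/10 set g(μ) = (μ - (3/10))^2*f(μ) = μ**2/6 - 2*μ/5 + 29/38.
Order-2 pole: residue = g'(a); g'(3/10) = -3/10, so the residue is -3/10.

The residue is -3/10.


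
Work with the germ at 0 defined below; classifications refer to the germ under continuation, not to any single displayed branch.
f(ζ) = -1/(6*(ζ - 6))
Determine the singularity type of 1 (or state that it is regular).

The point is a regular point.

Denominator factors: ζ - 6 = -5 at ζ = 1 — none vanishes.
So the germ continues analytically to 1.


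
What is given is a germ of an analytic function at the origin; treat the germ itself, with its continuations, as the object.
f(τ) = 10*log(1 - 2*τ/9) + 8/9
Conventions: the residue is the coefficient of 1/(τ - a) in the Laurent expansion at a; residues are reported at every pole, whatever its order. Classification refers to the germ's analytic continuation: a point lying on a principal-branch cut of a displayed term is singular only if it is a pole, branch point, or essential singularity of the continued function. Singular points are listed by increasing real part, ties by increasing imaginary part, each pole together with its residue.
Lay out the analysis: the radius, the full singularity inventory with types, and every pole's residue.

Radius of convergence at 0: 9/2.
At 9/2: a logarithmic branch point.

Branch term (10)*log(1 - τ/(9/2)): its argument vanishes at τ = 9/2, a logarithmic branch point, modulus 9/2.
The radius of convergence is the smallest modulus among the singular points: 9/2.


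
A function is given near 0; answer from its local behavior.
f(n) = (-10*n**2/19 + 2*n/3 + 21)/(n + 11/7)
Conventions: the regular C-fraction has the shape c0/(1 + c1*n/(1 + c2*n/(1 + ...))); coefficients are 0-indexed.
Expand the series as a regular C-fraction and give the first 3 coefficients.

The regular C-fraction coefficients are [147/11, 419/693, -4868/501543].

Taylor coefficients (expand at 0): a_0 = 147/11, a_1 = -2933/363, a_2 = 364679/75867.
c0 = a_0 = 147/11. Peel one level at a time: if S = 1 + c*n/S' with S'(0) = 1, then c is the n-coefficient of S and S' = c*n/(S - 1).
S_1 = c0/f = 1 + (419/693)*n + (4868/829521)*n^2 + ...; c1 = 419/693.
S_2 = c1*n/(S_1 - 1) = 1 + (-4868/501543)*n + ...; c2 = -4868/501543.


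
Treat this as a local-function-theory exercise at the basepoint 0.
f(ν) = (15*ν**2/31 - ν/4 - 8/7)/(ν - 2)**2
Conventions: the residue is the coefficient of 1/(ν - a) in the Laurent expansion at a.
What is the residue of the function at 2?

The residue is 209/124.

At the order-2 pole 2 set g(ν) = (ν - (2))^2*f(ν) = 15*ν**2/31 - ν/4 - 8/7.
Order-2 pole: residue = g'(a); g'(2) = 209/124, so the residue is 209/124.


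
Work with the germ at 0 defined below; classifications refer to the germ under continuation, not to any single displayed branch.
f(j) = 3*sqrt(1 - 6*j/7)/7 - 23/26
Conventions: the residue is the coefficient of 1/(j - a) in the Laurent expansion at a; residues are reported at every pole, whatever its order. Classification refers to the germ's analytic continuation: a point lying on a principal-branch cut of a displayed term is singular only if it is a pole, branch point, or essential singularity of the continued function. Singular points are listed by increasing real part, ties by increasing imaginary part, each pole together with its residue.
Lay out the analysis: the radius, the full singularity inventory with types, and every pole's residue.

Radius of convergence at 0: 7/6.
At 7/6: an algebraic (square-root) branch point.

Branch term (3/7)*sqrt(1 - j/(7/6)): its argument vanishes at j = 7/6, a square-root branch point, modulus 7/6.
The radius of convergence is the smallest modulus among the singular points: 7/6.


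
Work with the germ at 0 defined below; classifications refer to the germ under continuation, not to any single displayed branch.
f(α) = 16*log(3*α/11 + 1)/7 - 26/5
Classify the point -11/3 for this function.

The point is a logarithmic branch point.

The term (16/7)*log(1 - α/(-11/3)) has argument 1 - -11/3/(-11/3) = 0 at -11/3: a logarithmic (infinitely-sheeted) branch point; the remaining terms are analytic or single-valued there.


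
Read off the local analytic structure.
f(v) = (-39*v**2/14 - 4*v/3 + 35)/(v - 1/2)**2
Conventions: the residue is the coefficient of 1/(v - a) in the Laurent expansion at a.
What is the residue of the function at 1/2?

At the order-2 pole 1/2 set g(v) = (v - (1/2))^2*f(v) = -39*v**2/14 - 4*v/3 + 35.
Order-2 pole: residue = g'(a); g'(1/2) = -173/42, so the residue is -173/42.

The residue is -173/42.


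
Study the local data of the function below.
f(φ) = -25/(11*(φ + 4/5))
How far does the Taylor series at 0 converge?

The radius of convergence is 4/5.

Denominator factor (φ + 4/5): pole of order 1 at -4/5, modulus 4/5.
The radius of convergence is the smallest modulus among the singular points: 4/5.


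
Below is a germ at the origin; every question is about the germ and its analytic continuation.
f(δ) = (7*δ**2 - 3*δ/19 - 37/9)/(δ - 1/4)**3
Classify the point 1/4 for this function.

The denominator factor δ - 1/4 vanishes at 1/4 and appears to the power 3; the numerator there equals -10159/2736, nonzero, and no other factor vanishes.
Hence a pole whose order is the multiplicity, 3.

The point is a pole of order 3.


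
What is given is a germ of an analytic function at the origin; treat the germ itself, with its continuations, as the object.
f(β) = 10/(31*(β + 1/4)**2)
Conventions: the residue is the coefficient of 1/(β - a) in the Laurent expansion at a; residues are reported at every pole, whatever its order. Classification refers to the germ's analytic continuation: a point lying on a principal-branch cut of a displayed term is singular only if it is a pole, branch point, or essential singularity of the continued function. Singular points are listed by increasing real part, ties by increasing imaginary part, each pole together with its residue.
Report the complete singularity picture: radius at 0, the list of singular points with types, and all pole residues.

Denominator factor (β + 1/4)^2: pole of order 2 at -1/4, modulus 1/4.
The radius of convergence is the smallest modulus among the singular points: 1/4.
At the order-2 pole -1/4 set g(β) = (β - (-1/4))^2*f(β) = 10/31.
Order-2 pole: residue = g'(a); g'(-1/4) = 0, so the residue is 0.

Radius of convergence at 0: 1/4.
At -1/4: a pole of order 2; residue 0.


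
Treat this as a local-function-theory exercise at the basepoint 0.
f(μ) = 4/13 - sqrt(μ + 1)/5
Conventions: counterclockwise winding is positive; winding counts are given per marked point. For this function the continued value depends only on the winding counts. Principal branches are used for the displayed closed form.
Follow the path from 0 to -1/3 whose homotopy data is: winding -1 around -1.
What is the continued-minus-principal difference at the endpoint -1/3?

Continued minus principal equals (2/15)*sqrt(6).

The rational part is single-valued and drops out of the difference; each branch term changes only by its own monodromy.
(-1/5)*sqrt(1 - μ/(-1)): winding -1 is odd, the square root flips sign, contributing -2*(-1/5)*sqrt(1 - (-1/3)/(-1)) = -2*(-1/5)*sqrt(2/3) = (2/15)*sqrt(6).
Summing the contributions at μ = -1/3 gives (2/15)*sqrt(6).


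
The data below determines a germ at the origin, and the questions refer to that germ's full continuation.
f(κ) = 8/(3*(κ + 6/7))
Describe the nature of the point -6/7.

The point is a pole of order 1.

The denominator factor κ + 6/7 vanishes at -6/7 and appears to the power 1; the numerator there equals 8/3, nonzero, and no other factor vanishes.
Hence a pole whose order is the multiplicity, 1.


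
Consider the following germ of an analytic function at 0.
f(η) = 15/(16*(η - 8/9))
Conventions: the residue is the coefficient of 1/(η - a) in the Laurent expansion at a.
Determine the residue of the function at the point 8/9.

The residue is 15/16.

At the order-1 pole 8/9 set g(η) = (η - (8/9))*f(η) = 15/16.
Simple pole: residue = g(a) at a = 8/9, which is 15/16.


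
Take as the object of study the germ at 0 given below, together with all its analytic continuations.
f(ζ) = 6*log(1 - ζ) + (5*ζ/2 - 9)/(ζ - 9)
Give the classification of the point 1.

The term (6)*log(1 - ζ/(1)) has argument 1 - 1/(1) = 0 at 1: a logarithmic (infinitely-sheeted) branch point; the remaining terms are analytic or single-valued there.

The point is a logarithmic branch point.


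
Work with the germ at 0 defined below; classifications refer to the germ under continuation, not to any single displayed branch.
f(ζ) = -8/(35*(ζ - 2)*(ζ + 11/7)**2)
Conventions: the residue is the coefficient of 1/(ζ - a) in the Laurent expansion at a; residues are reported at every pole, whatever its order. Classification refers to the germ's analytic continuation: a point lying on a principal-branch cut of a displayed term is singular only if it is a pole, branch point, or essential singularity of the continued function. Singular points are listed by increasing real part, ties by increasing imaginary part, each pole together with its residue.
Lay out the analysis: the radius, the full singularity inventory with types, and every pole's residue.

Radius of convergence at 0: 11/7.
At -11/7: a pole of order 2; residue 56/3125.
At 2: a pole of order 1; residue -56/3125.

Denominator factor (ζ - 2): pole of order 1 at 2, modulus 2.
Denominator factor (ζ + 11/7)^2: pole of order 2 at -11/7, modulus 11/7.
The radius of convergence is the smallest modulus among the singular points: 11/7.
At the order-2 pole -11/7 set g(ζ) = (ζ - (-11/7))^2*f(ζ) = -8/(35*(ζ - 2)).
Order-2 pole: residue = g'(a); g'(-11/7) = 56/3125, so the residue is 56/3125.
At the order-1 pole 2 set g(ζ) = (ζ - (2))*f(ζ) = -8/(35*(ζ + 11/7)**2).
Simple pole: residue = g(a) at a = 2, which is -56/3125.
List the singular points by increasing real part (a conjugate pair: the negative imaginary part first).


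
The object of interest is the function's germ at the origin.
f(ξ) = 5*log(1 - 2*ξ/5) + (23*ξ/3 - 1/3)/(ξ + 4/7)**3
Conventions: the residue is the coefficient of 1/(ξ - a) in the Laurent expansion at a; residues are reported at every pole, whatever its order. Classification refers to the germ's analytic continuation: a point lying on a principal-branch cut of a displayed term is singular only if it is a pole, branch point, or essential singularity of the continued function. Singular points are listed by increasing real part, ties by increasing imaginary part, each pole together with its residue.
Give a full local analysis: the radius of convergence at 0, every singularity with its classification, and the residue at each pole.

Radius of convergence at 0: 4/7.
At -4/7: a pole of order 3; residue 0.
At 5/2: a logarithmic branch point.

Denominator factor (ξ + 4/7)^3: pole of order 3 at -4/7, modulus 4/7.
Branch term (5)*log(1 - ξ/(5/2)): its argument vanishes at ξ = 5/2, a logarithmic branch point, modulus 5/2.
The radius of convergence is the smallest modulus among the singular points: 4/7.
The branch term is analytic at -4/7 and contributes nothing to the residue; only the rational part matters.
At the order-3 pole -4/7 set g(ξ) = (ξ - (-4/7))^3*(rational part) = 23*ξ/3 - 1/3.
Order-3 pole: residue = g''(a)/2; g''(-4/7) = 0, so the residue is 0.
List the singular points by increasing real part (a conjugate pair: the negative imaginary part first).
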